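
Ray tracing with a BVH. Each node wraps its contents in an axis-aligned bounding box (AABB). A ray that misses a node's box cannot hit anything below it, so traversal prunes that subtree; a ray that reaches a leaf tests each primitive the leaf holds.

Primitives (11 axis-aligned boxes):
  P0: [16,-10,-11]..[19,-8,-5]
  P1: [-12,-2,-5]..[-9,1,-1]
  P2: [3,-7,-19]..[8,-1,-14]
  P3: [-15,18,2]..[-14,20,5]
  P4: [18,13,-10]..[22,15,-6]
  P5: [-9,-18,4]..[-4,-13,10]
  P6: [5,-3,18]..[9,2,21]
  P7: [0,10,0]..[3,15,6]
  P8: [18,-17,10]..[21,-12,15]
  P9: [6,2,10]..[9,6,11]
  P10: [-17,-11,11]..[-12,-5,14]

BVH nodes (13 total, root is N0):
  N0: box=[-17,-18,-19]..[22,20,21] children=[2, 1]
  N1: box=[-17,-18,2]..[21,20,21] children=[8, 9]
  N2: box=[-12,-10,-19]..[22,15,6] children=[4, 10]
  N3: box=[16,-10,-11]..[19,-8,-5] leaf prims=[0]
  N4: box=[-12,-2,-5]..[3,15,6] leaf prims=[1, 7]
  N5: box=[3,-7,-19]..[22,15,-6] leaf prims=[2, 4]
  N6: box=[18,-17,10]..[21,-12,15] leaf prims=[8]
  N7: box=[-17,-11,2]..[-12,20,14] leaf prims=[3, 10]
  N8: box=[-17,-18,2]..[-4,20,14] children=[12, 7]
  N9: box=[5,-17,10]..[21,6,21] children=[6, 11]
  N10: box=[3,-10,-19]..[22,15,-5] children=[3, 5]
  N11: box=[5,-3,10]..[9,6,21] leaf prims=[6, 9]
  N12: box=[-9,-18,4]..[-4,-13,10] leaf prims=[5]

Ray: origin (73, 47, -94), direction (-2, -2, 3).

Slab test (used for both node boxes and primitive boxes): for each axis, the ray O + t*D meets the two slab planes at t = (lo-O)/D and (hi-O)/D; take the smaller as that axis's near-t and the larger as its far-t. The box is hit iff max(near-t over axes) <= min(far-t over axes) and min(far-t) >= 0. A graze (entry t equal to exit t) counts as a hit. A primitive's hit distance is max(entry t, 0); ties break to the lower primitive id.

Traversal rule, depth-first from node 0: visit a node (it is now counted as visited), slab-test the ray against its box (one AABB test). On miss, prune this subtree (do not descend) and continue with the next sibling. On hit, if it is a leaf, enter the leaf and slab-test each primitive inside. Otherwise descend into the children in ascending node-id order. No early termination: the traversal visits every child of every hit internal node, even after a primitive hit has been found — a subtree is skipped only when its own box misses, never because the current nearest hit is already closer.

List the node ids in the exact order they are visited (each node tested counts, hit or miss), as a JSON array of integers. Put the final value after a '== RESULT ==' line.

Traverse from the root:
N0 x:[51/2,45] y:[27/2,65/2] z:[25,115/3] -> hit [51/2,65/2], descend [1, 2]
  N1 x:[26,45] y:[27/2,65/2] z:[32,115/3] -> hit [32,65/2], descend [8, 9]
    N8 x:[77/2,45] y:[27/2,65/2] z:[32,36] -> miss, prune
    N9 x:[26,34] y:[41/2,32] z:[104/3,115/3] -> miss, prune
  N2 x:[51/2,85/2] y:[16,57/2] z:[25,100/3] -> hit [51/2,57/2], descend [4, 10]
    N4 x:[35,85/2] y:[16,49/2] z:[89/3,100/3] -> miss, prune
    N10 x:[51/2,35] y:[16,57/2] z:[25,89/3] -> hit [51/2,57/2], descend [3, 5]
      N3 x:[27,57/2] y:[55/2,57/2] z:[83/3,89/3] -> hit [83/3,57/2] leaf, test {P0@t=83/3}
      N5 x:[51/2,35] y:[16,27] z:[25,88/3] -> hit [51/2,27] leaf, test {P2(miss), P4(miss)}

9 AABB tests over nodes [0, 1, 8, 9, 2, 4, 10, 3, 5]; 2 leaves entered; closest P0.

== RESULT ==
[0, 1, 8, 9, 2, 4, 10, 3, 5]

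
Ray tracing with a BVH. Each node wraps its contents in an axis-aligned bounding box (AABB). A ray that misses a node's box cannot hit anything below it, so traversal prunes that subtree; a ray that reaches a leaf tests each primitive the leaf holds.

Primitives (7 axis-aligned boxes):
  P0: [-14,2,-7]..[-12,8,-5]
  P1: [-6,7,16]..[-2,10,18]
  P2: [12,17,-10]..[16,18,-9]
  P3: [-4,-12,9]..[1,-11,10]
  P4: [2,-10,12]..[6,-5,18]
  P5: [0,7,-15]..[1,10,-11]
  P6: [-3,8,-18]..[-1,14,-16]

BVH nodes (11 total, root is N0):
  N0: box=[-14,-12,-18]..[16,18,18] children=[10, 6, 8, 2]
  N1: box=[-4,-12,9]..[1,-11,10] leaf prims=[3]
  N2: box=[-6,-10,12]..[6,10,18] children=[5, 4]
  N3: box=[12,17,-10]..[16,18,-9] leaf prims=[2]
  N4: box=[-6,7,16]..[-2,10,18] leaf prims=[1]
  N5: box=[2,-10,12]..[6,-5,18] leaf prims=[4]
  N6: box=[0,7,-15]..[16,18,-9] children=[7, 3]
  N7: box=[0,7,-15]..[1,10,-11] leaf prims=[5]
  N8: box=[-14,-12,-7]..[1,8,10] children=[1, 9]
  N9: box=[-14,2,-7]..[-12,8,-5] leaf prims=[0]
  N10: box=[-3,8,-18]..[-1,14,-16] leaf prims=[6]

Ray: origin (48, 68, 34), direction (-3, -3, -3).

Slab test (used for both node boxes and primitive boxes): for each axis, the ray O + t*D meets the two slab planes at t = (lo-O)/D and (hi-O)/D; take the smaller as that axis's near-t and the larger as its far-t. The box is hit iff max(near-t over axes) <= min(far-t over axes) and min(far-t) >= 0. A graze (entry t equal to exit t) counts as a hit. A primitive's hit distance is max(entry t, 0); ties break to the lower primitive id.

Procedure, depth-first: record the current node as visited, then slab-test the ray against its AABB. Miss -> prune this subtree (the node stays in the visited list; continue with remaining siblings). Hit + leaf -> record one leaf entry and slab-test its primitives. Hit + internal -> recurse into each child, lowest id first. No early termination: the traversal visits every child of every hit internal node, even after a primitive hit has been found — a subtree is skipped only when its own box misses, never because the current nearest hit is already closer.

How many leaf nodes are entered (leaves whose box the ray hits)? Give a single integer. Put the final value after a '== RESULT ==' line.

Traverse from the root:
N0 x:[32/3,62/3] y:[50/3,80/3] z:[16/3,52/3] -> hit [50/3,52/3], descend [2, 6, 8, 10]
  N2 x:[14,18] y:[58/3,26] z:[16/3,22/3] -> miss, prune
  N6 x:[32/3,16] y:[50/3,61/3] z:[43/3,49/3] -> miss, prune
  N8 x:[47/3,62/3] y:[20,80/3] z:[8,41/3] -> miss, prune
  N10 x:[49/3,17] y:[18,20] z:[50/3,52/3] -> miss, prune

5 AABB tests over nodes [0, 2, 6, 8, 10]; 0 leaves entered; closest miss.

== RESULT ==
0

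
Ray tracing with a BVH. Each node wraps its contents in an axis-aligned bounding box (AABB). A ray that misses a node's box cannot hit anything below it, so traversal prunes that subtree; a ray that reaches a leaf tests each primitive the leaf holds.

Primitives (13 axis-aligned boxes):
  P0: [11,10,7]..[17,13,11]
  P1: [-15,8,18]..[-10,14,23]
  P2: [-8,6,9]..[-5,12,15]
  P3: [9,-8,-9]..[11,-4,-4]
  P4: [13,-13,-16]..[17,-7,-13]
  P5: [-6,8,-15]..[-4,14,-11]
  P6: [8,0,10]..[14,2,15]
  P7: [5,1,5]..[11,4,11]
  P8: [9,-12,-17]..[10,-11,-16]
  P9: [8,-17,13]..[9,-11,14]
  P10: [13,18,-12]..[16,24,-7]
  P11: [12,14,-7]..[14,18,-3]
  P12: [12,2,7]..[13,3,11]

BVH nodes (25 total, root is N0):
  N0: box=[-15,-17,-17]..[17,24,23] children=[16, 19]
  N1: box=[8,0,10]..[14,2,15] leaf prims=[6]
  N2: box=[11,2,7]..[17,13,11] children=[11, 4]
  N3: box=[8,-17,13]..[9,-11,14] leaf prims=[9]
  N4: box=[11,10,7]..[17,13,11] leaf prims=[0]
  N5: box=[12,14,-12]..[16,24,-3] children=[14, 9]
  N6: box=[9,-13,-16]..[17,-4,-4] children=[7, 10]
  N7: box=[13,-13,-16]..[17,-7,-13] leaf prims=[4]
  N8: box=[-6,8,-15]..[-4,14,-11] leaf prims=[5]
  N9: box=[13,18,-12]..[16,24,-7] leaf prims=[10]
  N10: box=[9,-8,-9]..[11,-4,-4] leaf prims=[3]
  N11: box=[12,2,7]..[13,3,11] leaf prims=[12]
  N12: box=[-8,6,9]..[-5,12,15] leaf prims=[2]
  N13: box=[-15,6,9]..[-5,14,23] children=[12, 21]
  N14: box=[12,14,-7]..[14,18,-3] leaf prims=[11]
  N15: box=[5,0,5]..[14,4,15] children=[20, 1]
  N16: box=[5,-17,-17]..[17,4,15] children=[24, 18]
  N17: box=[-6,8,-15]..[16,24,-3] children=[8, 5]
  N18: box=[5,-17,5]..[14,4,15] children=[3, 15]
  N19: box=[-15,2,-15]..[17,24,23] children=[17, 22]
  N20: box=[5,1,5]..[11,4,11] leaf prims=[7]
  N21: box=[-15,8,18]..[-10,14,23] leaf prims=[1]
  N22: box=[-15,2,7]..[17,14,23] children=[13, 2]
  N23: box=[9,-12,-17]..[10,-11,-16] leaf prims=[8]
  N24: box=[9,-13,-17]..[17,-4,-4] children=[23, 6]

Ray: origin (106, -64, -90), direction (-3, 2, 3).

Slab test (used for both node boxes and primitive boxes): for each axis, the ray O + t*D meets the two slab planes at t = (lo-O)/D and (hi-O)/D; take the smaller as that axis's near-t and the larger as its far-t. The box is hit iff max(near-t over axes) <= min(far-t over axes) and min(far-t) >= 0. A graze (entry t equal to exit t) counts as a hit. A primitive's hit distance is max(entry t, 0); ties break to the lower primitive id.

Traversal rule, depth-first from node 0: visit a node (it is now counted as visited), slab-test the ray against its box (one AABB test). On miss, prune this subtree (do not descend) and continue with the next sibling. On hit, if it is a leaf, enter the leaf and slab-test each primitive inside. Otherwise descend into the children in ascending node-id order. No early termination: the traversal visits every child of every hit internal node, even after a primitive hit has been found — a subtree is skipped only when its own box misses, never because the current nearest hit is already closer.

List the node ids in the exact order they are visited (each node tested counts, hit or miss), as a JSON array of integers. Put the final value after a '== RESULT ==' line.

Traverse from the root:
N0 x:[89/3,121/3] y:[47/2,44] z:[73/3,113/3] -> hit [89/3,113/3], descend [16, 19]
  N16 x:[89/3,101/3] y:[47/2,34] z:[73/3,35] -> hit [89/3,101/3], descend [18, 24]
    N18 x:[92/3,101/3] y:[47/2,34] z:[95/3,35] -> hit [95/3,101/3], descend [3, 15]
      N3 x:[97/3,98/3] y:[47/2,53/2] z:[103/3,104/3] -> miss, prune
      N15 x:[92/3,101/3] y:[32,34] z:[95/3,35] -> hit [32,101/3], descend [1, 20]
        N1 x:[92/3,98/3] y:[32,33] z:[100/3,35] -> miss, prune
        N20 x:[95/3,101/3] y:[65/2,34] z:[95/3,101/3] -> hit [65/2,101/3] leaf, test {P7@t=65/2}
    N24 x:[89/3,97/3] y:[51/2,30] z:[73/3,86/3] -> miss, prune
  N19 x:[89/3,121/3] y:[33,44] z:[25,113/3] -> hit [33,113/3], descend [17, 22]
    N17 x:[30,112/3] y:[36,44] z:[25,29] -> miss, prune
    N22 x:[89/3,121/3] y:[33,39] z:[97/3,113/3] -> hit [33,113/3], descend [2, 13]
      N2 x:[89/3,95/3] y:[33,77/2] z:[97/3,101/3] -> miss, prune
      N13 x:[37,121/3] y:[35,39] z:[33,113/3] -> hit [37,113/3], descend [12, 21]
        N12 x:[37,38] y:[35,38] z:[33,35] -> miss, prune
        N21 x:[116/3,121/3] y:[36,39] z:[36,113/3] -> miss, prune

15 AABB tests over nodes [0, 16, 18, 3, 15, 1, 20, 24, 19, 17, 22, 2, 13, 12, 21]; 1 leaf entered; closest P7.

== RESULT ==
[0, 16, 18, 3, 15, 1, 20, 24, 19, 17, 22, 2, 13, 12, 21]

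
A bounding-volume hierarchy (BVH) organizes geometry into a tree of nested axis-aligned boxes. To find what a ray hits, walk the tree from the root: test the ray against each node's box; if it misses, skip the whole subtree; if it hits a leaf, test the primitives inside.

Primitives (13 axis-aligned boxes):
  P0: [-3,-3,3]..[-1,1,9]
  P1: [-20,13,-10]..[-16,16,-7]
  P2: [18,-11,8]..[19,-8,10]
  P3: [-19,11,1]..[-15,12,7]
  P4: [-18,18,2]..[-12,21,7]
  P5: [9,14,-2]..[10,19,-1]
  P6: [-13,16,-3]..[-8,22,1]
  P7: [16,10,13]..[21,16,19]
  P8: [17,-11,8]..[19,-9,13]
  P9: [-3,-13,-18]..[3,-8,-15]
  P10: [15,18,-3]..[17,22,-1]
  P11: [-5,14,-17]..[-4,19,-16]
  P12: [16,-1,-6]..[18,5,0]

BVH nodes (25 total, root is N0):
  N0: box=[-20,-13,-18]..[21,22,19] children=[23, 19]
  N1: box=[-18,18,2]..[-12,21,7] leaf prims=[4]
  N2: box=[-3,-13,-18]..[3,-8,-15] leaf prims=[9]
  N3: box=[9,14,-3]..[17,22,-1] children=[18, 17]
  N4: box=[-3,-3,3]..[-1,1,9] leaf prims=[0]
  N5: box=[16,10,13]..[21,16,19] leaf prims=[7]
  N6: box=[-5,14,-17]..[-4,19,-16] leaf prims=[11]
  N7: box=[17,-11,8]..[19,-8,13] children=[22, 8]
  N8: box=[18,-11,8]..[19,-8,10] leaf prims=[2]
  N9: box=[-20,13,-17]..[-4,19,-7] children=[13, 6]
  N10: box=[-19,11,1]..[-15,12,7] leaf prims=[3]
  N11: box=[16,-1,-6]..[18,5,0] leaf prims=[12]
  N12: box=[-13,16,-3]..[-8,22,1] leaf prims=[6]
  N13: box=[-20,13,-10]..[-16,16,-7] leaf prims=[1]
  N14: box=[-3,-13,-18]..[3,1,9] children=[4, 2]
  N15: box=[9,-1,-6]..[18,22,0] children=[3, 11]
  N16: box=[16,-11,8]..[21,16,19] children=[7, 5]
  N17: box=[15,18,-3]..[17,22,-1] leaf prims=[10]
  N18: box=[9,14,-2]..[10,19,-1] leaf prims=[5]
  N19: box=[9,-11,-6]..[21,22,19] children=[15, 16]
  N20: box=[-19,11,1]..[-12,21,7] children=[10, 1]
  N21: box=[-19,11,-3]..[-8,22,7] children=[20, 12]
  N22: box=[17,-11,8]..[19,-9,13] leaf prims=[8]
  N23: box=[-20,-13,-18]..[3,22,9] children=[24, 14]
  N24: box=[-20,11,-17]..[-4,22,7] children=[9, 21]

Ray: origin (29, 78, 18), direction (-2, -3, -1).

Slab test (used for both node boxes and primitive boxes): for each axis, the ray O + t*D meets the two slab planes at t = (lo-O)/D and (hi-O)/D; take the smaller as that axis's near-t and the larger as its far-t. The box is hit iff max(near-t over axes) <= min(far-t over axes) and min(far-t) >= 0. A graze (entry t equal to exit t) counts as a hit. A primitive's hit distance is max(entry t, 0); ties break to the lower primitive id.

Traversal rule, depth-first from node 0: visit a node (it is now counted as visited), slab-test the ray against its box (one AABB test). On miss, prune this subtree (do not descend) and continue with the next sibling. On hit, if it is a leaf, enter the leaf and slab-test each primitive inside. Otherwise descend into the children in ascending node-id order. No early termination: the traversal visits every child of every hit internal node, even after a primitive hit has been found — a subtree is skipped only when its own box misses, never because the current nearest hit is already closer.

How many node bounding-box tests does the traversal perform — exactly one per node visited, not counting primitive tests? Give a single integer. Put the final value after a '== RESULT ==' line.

Walk:
N0 x:[4,49/2] y:[56/3,91/3] z:[-1,36] -> hit [56/3,49/2], descend [19, 23]
  N19 x:[4,10] y:[56/3,89/3] z:[-1,24] -> miss, prune
  N23 x:[13,49/2] y:[56/3,91/3] z:[9,36] -> hit [56/3,49/2], descend [14, 24]
    N14 x:[13,16] y:[77/3,91/3] z:[9,36] -> miss, prune
    N24 x:[33/2,49/2] y:[56/3,67/3] z:[11,35] -> hit [56/3,67/3], descend [9, 21]
      N9 x:[33/2,49/2] y:[59/3,65/3] z:[25,35] -> miss, prune
      N21 x:[37/2,24] y:[56/3,67/3] z:[11,21] -> hit [56/3,21], descend [12, 20]
        N12 x:[37/2,21] y:[56/3,62/3] z:[17,21] -> hit [56/3,62/3] leaf, test {P6@t=56/3}
        N20 x:[41/2,24] y:[19,67/3] z:[11,17] -> miss, prune

Summary -> nodes [0, 19, 23, 14, 24, 9, 21, 12, 20]; box-tests=9; leaf-entries=1; first=P6

== RESULT ==
9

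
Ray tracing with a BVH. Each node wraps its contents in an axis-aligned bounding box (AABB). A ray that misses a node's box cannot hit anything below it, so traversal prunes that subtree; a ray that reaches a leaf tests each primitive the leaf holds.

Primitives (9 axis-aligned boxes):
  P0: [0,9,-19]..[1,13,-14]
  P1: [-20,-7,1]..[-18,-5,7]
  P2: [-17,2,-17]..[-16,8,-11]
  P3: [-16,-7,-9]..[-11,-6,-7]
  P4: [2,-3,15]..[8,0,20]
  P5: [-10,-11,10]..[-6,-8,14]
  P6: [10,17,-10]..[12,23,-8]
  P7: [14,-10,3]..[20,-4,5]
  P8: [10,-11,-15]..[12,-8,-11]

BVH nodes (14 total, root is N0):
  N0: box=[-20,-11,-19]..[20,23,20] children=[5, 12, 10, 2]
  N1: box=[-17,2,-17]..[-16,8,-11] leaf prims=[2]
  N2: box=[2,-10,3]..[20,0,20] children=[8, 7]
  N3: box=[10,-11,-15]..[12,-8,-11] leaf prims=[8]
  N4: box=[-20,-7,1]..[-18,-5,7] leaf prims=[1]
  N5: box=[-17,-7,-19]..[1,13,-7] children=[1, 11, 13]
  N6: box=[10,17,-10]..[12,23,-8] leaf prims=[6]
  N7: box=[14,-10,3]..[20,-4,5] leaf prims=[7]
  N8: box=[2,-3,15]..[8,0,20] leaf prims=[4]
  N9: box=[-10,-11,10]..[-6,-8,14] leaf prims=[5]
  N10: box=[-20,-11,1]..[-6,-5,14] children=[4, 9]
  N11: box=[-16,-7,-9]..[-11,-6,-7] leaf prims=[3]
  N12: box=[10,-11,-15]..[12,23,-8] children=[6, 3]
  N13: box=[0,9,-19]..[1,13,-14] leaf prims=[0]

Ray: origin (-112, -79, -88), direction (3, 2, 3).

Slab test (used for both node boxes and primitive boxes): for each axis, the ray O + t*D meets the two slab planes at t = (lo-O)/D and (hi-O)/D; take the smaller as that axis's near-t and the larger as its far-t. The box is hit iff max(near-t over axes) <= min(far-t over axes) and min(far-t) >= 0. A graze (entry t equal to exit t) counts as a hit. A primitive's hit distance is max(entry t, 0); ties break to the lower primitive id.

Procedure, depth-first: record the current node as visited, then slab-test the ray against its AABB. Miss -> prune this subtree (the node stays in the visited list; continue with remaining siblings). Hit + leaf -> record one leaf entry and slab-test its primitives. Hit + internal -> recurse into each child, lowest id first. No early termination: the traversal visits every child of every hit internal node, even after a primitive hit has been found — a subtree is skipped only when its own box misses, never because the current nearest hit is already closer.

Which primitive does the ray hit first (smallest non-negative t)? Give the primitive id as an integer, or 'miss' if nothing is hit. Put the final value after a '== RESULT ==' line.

Trace the traversal:
N0 x:[92/3,44] y:[34,51] z:[23,36] -> hit [34,36], descend [2, 5, 10, 12]
  N2 x:[38,44] y:[69/2,79/2] z:[91/3,36] -> miss, prune
  N5 x:[95/3,113/3] y:[36,46] z:[23,27] -> miss, prune
  N10 x:[92/3,106/3] y:[34,37] z:[89/3,34] -> hit [34,34], descend [4, 9]
    N4 x:[92/3,94/3] y:[36,37] z:[89/3,95/3] -> miss, prune
    N9 x:[34,106/3] y:[34,71/2] z:[98/3,34] -> hit [34,34] leaf, test {P5@t=34}
  N12 x:[122/3,124/3] y:[34,51] z:[73/3,80/3] -> miss, prune

order=[0, 2, 5, 10, 4, 9, 12]  |boxes|=7  |leaves|=1  hit=P5

== RESULT ==
5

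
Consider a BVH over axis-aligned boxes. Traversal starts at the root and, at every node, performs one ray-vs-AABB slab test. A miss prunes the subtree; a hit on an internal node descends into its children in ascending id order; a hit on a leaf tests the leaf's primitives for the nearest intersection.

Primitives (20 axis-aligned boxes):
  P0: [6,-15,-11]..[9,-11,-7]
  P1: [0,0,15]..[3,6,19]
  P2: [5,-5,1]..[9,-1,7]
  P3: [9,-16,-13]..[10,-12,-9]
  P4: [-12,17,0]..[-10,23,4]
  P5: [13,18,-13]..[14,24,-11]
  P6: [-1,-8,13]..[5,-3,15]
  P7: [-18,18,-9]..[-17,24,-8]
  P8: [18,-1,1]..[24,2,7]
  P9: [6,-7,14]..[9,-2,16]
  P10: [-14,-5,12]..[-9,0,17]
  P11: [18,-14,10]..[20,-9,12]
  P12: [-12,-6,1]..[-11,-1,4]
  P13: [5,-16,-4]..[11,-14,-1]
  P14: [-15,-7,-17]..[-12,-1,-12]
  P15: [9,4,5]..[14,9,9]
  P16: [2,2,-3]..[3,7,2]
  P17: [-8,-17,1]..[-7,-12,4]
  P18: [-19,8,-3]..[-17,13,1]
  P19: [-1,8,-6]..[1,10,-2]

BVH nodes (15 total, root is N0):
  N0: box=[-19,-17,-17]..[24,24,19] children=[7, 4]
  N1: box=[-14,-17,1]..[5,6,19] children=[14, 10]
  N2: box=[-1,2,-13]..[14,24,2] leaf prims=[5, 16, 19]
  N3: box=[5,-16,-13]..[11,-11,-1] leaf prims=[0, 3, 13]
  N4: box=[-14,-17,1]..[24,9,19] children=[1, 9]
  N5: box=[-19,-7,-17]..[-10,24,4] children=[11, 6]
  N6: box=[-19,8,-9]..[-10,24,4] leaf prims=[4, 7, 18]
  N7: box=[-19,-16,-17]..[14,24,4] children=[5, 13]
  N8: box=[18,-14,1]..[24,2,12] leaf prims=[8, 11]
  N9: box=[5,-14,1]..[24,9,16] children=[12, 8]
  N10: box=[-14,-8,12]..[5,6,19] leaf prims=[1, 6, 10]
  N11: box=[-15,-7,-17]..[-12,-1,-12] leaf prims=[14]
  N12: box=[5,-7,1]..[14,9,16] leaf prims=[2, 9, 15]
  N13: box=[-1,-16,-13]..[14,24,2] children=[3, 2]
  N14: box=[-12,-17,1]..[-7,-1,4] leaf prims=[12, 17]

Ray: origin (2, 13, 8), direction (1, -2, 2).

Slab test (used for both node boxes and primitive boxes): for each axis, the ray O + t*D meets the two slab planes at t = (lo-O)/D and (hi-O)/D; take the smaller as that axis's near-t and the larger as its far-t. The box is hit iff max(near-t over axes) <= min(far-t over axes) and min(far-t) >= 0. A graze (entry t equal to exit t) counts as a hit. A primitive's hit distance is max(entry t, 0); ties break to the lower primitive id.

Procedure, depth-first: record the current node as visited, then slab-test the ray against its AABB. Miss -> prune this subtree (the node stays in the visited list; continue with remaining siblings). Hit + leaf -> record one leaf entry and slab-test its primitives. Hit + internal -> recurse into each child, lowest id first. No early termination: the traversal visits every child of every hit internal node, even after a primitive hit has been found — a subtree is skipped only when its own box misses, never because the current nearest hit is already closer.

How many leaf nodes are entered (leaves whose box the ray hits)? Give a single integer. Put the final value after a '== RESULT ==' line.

Walk:
N0 x:[-21,22] y:[-11/2,15] z:[-25/2,11/2] -> hit [-11/2,11/2], descend [4, 7]
  N4 x:[-16,22] y:[2,15] z:[-7/2,11/2] -> hit [2,11/2], descend [1, 9]
    N1 x:[-16,3] y:[7/2,15] z:[-7/2,11/2] -> miss, prune
    N9 x:[3,22] y:[2,27/2] z:[-7/2,4] -> hit [3,4], descend [8, 12]
      N8 x:[16,22] y:[11/2,27/2] z:[-7/2,2] -> miss, prune
      N12 x:[3,12] y:[2,10] z:[-7/2,4] -> hit [3,4] leaf, test {P2(miss), P9(miss), P15(miss)}
  N7 x:[-21,12] y:[-11/2,29/2] z:[-25/2,-2] -> miss, prune

7 AABB tests over nodes [0, 4, 1, 9, 8, 12, 7]; 1 leaf entered; closest miss.

== RESULT ==
1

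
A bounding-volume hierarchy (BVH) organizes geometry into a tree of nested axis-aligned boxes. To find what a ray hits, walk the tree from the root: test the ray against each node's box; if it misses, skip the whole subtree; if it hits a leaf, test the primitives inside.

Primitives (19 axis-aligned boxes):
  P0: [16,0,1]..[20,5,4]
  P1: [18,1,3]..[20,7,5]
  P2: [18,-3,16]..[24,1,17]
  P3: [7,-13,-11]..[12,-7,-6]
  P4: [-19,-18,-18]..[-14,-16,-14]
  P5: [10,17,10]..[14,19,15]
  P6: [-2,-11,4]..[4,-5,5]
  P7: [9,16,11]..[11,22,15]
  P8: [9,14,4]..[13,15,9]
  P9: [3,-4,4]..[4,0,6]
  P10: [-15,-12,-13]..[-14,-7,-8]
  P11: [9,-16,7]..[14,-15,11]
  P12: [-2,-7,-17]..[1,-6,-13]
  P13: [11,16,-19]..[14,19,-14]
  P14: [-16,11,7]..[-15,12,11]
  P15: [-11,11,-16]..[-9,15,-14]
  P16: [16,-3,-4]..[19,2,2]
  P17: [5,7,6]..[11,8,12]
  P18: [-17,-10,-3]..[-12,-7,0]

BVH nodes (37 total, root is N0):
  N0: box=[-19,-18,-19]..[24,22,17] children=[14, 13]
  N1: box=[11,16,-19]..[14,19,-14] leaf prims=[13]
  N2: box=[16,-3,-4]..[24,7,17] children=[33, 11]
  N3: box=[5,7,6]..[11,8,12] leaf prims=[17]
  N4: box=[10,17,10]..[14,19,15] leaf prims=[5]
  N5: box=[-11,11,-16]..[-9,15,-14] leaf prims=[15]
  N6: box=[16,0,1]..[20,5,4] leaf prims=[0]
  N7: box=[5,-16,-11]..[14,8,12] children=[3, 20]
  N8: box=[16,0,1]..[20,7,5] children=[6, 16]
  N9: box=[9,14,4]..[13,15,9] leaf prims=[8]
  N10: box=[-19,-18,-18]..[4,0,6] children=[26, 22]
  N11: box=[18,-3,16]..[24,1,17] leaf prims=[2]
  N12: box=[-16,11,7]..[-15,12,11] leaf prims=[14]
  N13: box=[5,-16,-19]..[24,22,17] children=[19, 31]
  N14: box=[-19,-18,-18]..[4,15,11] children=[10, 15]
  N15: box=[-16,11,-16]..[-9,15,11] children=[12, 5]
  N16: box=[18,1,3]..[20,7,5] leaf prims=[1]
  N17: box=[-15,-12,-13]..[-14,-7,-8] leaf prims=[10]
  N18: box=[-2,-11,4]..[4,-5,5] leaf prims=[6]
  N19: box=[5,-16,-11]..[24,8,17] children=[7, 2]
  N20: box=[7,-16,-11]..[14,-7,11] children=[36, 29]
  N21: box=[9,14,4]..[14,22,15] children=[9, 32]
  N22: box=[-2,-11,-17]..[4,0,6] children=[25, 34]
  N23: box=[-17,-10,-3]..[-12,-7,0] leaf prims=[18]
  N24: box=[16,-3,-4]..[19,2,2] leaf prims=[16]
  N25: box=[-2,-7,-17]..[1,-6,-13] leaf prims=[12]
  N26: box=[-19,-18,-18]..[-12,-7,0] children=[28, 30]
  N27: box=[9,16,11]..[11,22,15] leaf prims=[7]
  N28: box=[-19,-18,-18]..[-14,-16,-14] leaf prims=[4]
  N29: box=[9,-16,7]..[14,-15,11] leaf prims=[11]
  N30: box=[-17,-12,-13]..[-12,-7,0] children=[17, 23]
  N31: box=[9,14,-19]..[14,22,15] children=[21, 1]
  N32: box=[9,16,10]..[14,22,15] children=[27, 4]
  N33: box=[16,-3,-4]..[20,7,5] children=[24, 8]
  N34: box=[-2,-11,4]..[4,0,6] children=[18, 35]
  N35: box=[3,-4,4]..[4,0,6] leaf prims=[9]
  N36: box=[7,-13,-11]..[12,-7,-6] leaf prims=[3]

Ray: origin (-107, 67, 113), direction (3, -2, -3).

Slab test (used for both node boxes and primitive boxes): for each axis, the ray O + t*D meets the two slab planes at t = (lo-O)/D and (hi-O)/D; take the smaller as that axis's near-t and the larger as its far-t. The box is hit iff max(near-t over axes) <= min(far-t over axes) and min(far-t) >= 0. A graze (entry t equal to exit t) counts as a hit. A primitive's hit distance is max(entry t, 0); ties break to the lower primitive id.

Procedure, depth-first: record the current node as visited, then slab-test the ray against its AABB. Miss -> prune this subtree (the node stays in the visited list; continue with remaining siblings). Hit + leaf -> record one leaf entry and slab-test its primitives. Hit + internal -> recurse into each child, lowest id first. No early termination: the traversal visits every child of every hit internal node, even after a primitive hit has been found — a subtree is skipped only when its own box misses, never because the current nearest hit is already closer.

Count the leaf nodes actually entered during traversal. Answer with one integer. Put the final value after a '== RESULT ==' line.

Trace the traversal:
N0 x:[88/3,131/3] y:[45/2,85/2] z:[32,44] -> hit [32,85/2], descend [13, 14]
  N13 x:[112/3,131/3] y:[45/2,83/2] z:[32,44] -> hit [112/3,83/2], descend [19, 31]
    N19 x:[112/3,131/3] y:[59/2,83/2] z:[32,124/3] -> hit [112/3,124/3], descend [2, 7]
      N2 x:[41,131/3] y:[30,35] z:[32,39] -> miss, prune
      N7 x:[112/3,121/3] y:[59/2,83/2] z:[101/3,124/3] -> hit [112/3,121/3], descend [3, 20]
        N3 x:[112/3,118/3] y:[59/2,30] z:[101/3,107/3] -> miss, prune
        N20 x:[38,121/3] y:[37,83/2] z:[34,124/3] -> hit [38,121/3], descend [29, 36]
          N29 x:[116/3,121/3] y:[41,83/2] z:[34,106/3] -> miss, prune
          N36 x:[38,119/3] y:[37,40] z:[119/3,124/3] -> hit [119/3,119/3] leaf, test {P3@t=119/3}
    N31 x:[116/3,121/3] y:[45/2,53/2] z:[98/3,44] -> miss, prune
  N14 x:[88/3,37] y:[26,85/2] z:[34,131/3] -> hit [34,37], descend [10, 15]
    N10 x:[88/3,37] y:[67/2,85/2] z:[107/3,131/3] -> hit [107/3,37], descend [22, 26]
      N22 x:[35,37] y:[67/2,39] z:[107/3,130/3] -> hit [107/3,37], descend [25, 34]
        N25 x:[35,36] y:[73/2,37] z:[42,130/3] -> miss, prune
        N34 x:[35,37] y:[67/2,39] z:[107/3,109/3] -> hit [107/3,109/3], descend [18, 35]
          N18 x:[35,37] y:[36,39] z:[36,109/3] -> hit [36,109/3] leaf, test {P6@t=36}
          N35 x:[110/3,37] y:[67/2,71/2] z:[107/3,109/3] -> miss, prune
      N26 x:[88/3,95/3] y:[37,85/2] z:[113/3,131/3] -> miss, prune
    N15 x:[91/3,98/3] y:[26,28] z:[34,43] -> miss, prune

Summary -> nodes [0, 13, 19, 2, 7, 3, 20, 29, 36, 31, 14, 10, 22, 25, 34, 18, 35, 26, 15]; box-tests=19; leaf-entries=2; first=P6

== RESULT ==
2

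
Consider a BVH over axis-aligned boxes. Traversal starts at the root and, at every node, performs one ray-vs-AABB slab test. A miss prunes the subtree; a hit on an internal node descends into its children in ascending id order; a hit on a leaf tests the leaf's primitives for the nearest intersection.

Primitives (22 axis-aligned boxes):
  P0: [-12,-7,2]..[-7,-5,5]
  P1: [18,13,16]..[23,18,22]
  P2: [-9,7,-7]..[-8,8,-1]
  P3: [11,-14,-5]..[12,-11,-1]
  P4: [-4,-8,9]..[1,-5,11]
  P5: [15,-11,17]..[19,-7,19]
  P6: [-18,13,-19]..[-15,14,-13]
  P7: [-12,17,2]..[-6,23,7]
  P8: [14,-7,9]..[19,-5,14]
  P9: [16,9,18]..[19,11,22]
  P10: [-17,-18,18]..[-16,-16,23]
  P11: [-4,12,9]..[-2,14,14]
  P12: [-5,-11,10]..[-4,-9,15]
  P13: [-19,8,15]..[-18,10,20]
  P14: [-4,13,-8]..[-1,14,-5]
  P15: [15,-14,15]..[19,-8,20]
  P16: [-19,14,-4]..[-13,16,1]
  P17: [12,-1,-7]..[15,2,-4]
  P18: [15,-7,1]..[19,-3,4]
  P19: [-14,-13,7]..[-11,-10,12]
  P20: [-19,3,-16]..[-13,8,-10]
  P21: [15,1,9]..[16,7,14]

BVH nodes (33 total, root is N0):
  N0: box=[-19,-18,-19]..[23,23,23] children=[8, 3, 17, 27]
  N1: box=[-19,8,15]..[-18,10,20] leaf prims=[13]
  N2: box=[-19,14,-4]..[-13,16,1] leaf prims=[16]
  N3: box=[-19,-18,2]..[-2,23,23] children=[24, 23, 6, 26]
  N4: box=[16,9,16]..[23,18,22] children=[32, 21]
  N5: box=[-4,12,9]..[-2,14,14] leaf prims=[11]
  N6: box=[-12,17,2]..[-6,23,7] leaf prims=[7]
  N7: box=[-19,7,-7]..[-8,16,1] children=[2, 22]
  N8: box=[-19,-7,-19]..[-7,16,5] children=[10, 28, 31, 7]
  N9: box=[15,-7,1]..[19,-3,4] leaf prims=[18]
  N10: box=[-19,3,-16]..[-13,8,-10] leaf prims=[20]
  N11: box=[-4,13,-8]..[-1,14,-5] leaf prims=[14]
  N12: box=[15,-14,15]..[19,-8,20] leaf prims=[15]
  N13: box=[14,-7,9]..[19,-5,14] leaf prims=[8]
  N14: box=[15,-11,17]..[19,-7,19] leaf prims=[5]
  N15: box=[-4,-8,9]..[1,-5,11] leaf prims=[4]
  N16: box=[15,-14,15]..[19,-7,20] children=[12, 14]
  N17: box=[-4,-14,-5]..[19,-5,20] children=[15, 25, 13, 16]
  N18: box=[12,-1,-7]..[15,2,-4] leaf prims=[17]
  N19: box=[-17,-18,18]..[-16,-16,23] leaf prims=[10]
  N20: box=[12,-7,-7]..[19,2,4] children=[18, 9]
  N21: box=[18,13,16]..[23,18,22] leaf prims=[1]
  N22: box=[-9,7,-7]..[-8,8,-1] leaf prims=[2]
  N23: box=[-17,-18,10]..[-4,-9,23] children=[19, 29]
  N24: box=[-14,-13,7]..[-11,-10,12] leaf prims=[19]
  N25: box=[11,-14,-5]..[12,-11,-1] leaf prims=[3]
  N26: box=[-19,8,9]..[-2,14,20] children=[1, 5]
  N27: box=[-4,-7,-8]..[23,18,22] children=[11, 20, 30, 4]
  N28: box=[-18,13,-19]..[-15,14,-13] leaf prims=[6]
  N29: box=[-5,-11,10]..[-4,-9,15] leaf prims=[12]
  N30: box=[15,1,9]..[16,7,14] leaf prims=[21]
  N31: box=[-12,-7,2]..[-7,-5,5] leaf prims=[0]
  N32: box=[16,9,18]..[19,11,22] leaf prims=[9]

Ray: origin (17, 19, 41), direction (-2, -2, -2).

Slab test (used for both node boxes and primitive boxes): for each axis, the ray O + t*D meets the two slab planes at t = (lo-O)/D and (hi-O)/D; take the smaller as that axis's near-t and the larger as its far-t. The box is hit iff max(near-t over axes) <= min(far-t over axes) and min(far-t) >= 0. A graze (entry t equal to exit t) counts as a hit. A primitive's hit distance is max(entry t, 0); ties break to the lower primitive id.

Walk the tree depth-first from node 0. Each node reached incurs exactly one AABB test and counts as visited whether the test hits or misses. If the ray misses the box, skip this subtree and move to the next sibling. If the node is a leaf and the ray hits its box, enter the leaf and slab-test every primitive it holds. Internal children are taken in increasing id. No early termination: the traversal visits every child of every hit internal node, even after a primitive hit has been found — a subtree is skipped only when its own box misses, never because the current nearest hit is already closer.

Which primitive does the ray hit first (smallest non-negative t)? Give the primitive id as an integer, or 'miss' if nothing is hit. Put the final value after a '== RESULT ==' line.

Traverse from the root:
N0 x:[-3,18] y:[-2,37/2] z:[9,30] -> hit [9,18], descend [3, 8, 17, 27]
  N3 x:[19/2,18] y:[-2,37/2] z:[9,39/2] -> hit [19/2,18], descend [6, 23, 24, 26]
    N6 x:[23/2,29/2] y:[-2,1] z:[17,39/2] -> miss, prune
    N23 x:[21/2,17] y:[14,37/2] z:[9,31/2] -> hit [14,31/2], descend [19, 29]
      N19 x:[33/2,17] y:[35/2,37/2] z:[9,23/2] -> miss, prune
      N29 x:[21/2,11] y:[14,15] z:[13,31/2] -> miss, prune
    N24 x:[14,31/2] y:[29/2,16] z:[29/2,17] -> hit [29/2,31/2] leaf, test {P19@t=29/2}
    N26 x:[19/2,18] y:[5/2,11/2] z:[21/2,16] -> miss, prune
  N8 x:[12,18] y:[3/2,13] z:[18,30] -> miss, prune
  N17 x:[-1,21/2] y:[12,33/2] z:[21/2,23] -> miss, prune
  N27 x:[-3,21/2] y:[1/2,13] z:[19/2,49/2] -> hit [19/2,21/2], descend [4, 11, 20, 30]
    N4 x:[-3,1/2] y:[1/2,5] z:[19/2,25/2] -> miss, prune
    N11 x:[9,21/2] y:[5/2,3] z:[23,49/2] -> miss, prune
    N20 x:[-1,5/2] y:[17/2,13] z:[37/2,24] -> miss, prune
    N30 x:[1/2,1] y:[6,9] z:[27/2,16] -> miss, prune

15 AABB tests over nodes [0, 3, 6, 23, 19, 29, 24, 26, 8, 17, 27, 4, 11, 20, 30]; 1 leaf entered; closest P19.

== RESULT ==
19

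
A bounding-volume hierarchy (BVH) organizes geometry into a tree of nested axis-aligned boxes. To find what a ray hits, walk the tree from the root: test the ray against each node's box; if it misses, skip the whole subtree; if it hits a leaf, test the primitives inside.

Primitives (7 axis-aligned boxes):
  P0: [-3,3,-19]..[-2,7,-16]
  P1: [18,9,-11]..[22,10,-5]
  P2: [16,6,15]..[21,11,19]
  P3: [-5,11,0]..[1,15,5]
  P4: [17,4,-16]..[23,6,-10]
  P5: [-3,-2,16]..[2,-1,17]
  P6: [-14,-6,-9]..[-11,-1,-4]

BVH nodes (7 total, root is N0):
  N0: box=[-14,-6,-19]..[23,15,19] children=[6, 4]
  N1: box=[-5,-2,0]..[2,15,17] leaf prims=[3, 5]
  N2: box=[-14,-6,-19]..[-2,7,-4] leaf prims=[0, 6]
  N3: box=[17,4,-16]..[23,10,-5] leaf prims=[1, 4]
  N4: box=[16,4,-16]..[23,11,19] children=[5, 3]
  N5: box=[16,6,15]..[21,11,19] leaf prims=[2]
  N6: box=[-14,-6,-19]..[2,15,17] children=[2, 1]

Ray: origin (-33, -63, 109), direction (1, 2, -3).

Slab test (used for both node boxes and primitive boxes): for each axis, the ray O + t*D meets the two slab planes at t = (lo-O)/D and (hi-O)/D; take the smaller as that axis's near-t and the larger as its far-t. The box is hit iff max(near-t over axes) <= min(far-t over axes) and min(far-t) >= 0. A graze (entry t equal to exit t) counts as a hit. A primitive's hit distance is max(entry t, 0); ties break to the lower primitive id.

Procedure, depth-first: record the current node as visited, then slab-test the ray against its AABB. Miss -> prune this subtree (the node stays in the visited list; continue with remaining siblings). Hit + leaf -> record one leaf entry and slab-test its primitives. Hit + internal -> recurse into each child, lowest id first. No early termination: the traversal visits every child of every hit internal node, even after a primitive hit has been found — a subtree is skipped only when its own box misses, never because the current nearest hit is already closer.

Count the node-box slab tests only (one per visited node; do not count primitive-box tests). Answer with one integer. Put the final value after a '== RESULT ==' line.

Trace the traversal:
N0 x:[19,56] y:[57/2,39] z:[30,128/3] -> hit [30,39], descend [4, 6]
  N4 x:[49,56] y:[67/2,37] z:[30,125/3] -> miss, prune
  N6 x:[19,35] y:[57/2,39] z:[92/3,128/3] -> hit [92/3,35], descend [1, 2]
    N1 x:[28,35] y:[61/2,39] z:[92/3,109/3] -> hit [92/3,35] leaf, test {P3(miss), P5@t=92/3}
    N2 x:[19,31] y:[57/2,35] z:[113/3,128/3] -> miss, prune

5 AABB tests over nodes [0, 4, 6, 1, 2]; 1 leaf entered; closest P5.

== RESULT ==
5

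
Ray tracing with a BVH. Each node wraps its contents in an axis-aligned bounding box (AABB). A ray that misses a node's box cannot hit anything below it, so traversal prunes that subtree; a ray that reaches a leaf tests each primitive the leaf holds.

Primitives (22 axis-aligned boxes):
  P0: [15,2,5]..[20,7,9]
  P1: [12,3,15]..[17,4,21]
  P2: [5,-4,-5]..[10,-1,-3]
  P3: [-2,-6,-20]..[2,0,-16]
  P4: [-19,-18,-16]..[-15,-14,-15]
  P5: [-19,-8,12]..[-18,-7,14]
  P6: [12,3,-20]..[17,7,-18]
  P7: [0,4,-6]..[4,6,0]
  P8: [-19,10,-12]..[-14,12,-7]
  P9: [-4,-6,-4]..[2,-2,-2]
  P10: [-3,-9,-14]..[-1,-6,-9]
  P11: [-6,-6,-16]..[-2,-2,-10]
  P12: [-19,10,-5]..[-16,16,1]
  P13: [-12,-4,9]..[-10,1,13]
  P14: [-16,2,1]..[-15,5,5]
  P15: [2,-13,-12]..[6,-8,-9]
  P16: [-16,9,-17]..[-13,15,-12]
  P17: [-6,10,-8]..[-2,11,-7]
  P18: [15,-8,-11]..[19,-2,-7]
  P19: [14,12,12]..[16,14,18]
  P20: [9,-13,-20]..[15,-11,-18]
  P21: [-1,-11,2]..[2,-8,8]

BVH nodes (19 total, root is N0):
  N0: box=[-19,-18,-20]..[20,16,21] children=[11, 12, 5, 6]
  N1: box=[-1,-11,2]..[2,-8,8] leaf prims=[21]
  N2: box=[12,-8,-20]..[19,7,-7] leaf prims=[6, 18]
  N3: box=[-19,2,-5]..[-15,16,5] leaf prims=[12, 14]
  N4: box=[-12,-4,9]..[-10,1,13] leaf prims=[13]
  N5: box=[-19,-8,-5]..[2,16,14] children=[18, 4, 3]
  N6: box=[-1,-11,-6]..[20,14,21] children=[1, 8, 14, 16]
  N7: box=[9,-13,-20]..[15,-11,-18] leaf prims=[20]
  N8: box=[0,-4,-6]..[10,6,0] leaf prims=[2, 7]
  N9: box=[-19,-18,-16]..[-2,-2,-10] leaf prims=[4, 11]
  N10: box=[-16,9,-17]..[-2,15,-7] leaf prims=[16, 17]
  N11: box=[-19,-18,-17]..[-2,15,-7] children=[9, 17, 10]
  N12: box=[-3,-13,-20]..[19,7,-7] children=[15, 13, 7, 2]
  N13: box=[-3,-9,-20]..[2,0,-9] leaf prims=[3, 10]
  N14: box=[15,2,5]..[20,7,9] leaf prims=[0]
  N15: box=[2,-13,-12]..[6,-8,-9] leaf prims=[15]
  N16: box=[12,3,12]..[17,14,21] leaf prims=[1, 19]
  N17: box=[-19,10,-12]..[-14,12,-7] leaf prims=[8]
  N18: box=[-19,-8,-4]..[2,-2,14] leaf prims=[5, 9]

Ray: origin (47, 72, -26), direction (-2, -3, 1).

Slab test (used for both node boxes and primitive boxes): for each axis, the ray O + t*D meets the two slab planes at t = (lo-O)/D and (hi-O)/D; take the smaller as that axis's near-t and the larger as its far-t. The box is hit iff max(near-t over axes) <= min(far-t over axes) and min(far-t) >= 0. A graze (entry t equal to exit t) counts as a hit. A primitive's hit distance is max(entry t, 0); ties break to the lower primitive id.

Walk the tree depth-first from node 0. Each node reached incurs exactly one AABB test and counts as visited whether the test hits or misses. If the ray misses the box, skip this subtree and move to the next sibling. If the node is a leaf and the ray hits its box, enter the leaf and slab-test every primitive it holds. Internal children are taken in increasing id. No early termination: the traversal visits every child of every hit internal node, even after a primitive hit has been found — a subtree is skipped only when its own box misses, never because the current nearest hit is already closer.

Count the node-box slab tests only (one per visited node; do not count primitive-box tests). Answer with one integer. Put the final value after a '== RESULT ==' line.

Traverse from the root:
N0 x:[27/2,33] y:[56/3,30] z:[6,47] -> hit [56/3,30], descend [5, 6, 11, 12]
  N5 x:[45/2,33] y:[56/3,80/3] z:[21,40] -> hit [45/2,80/3], descend [3, 4, 18]
    N3 x:[31,33] y:[56/3,70/3] z:[21,31] -> miss, prune
    N4 x:[57/2,59/2] y:[71/3,76/3] z:[35,39] -> miss, prune
    N18 x:[45/2,33] y:[74/3,80/3] z:[22,40] -> hit [74/3,80/3] leaf, test {P5(miss), P9(miss)}
  N6 x:[27/2,24] y:[58/3,83/3] z:[20,47] -> hit [20,24], descend [1, 8, 14, 16]
    N1 x:[45/2,24] y:[80/3,83/3] z:[28,34] -> miss, prune
    N8 x:[37/2,47/2] y:[22,76/3] z:[20,26] -> hit [22,47/2] leaf, test {P2(miss), P7@t=22}
    N14 x:[27/2,16] y:[65/3,70/3] z:[31,35] -> miss, prune
    N16 x:[15,35/2] y:[58/3,23] z:[38,47] -> miss, prune
  N11 x:[49/2,33] y:[19,30] z:[9,19] -> miss, prune
  N12 x:[14,25] y:[65/3,85/3] z:[6,19] -> miss, prune

order=[0, 5, 3, 4, 18, 6, 1, 8, 14, 16, 11, 12]  |boxes|=12  |leaves|=2  hit=P7

== RESULT ==
12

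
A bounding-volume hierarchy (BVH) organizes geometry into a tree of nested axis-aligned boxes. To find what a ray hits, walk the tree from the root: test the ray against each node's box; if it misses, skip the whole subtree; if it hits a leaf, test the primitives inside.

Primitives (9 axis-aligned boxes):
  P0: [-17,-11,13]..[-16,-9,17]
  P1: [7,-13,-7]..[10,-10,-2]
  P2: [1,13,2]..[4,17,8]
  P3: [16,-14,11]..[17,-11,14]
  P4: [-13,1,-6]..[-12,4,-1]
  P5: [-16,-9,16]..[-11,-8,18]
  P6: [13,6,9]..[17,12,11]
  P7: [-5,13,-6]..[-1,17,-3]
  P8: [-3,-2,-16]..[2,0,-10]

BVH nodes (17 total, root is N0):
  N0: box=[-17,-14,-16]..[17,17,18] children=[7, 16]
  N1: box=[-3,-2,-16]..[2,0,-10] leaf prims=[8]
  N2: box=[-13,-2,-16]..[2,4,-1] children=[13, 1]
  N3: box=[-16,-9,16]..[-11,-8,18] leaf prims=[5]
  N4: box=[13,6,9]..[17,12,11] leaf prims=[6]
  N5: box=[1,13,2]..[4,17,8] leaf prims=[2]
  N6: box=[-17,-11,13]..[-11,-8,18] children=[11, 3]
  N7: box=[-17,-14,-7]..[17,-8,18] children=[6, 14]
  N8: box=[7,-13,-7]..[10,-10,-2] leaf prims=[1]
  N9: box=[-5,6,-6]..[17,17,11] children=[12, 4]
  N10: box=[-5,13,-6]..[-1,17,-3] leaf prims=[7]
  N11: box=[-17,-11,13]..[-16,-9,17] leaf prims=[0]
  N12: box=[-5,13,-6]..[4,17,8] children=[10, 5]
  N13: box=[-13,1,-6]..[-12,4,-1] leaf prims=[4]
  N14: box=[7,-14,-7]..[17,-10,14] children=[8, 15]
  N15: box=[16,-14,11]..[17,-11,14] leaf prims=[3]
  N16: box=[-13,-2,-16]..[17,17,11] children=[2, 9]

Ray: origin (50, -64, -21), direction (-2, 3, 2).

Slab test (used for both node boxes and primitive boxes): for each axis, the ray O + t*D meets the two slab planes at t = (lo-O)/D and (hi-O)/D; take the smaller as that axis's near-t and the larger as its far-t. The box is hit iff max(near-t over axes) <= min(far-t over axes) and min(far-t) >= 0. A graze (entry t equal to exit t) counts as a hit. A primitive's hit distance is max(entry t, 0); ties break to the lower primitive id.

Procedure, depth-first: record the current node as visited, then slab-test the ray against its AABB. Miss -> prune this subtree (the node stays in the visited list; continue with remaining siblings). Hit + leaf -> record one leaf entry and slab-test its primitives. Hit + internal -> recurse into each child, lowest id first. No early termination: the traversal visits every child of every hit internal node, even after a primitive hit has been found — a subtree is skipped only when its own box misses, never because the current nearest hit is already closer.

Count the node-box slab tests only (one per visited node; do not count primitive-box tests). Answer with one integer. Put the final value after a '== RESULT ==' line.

Trace the traversal:
N0 x:[33/2,67/2] y:[50/3,27] z:[5/2,39/2] -> hit [50/3,39/2], descend [7, 16]
  N7 x:[33/2,67/2] y:[50/3,56/3] z:[7,39/2] -> hit [50/3,56/3], descend [6, 14]
    N6 x:[61/2,67/2] y:[53/3,56/3] z:[17,39/2] -> miss, prune
    N14 x:[33/2,43/2] y:[50/3,18] z:[7,35/2] -> hit [50/3,35/2], descend [8, 15]
      N8 x:[20,43/2] y:[17,18] z:[7,19/2] -> miss, prune
      N15 x:[33/2,17] y:[50/3,53/3] z:[16,35/2] -> hit [50/3,17] leaf, test {P3@t=50/3}
  N16 x:[33/2,63/2] y:[62/3,27] z:[5/2,16] -> miss, prune

7 AABB tests over nodes [0, 7, 6, 14, 8, 15, 16]; 1 leaf entered; closest P3.

== RESULT ==
7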